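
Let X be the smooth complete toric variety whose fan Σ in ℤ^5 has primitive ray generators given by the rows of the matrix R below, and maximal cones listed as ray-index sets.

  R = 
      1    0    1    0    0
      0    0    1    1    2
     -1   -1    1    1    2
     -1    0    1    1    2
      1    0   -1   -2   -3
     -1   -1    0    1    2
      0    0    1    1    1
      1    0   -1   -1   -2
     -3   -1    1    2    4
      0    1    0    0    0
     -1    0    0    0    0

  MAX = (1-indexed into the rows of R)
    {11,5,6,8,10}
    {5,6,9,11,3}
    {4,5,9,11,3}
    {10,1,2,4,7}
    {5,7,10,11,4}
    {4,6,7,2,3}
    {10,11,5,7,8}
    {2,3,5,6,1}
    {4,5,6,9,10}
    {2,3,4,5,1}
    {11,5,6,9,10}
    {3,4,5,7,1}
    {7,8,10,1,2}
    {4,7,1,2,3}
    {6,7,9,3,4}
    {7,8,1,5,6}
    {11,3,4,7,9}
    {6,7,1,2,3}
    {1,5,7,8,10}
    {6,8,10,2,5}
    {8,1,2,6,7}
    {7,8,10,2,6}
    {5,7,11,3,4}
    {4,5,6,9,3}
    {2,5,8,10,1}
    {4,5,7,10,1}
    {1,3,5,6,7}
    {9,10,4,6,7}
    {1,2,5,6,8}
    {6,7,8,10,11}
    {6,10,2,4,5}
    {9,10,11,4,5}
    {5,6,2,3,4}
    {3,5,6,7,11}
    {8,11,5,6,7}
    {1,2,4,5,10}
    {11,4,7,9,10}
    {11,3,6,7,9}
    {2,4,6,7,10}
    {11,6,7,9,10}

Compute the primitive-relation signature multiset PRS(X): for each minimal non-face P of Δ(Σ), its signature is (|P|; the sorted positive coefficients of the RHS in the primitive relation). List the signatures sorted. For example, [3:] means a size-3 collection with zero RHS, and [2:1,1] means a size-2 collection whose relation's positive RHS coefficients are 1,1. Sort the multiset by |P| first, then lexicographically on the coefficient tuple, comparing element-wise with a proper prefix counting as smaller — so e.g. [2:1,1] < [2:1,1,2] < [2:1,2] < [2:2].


Minimal non-faces — 15 found among 11 rays, 40 max cones:

  P={4,8}:  v_{4} + v_{8} = 0  so sig = [2:]
  P={2,11}:  v_{2} + v_{11} = v_{4}  so sig = [2:1]
  P={3,10}:  v_{3} + v_{10} = v_{4}  so sig = [2:1]
  P={1,9}:  v_{1} + v_{9} = v_{3} + v_{4}  so sig = [2:1,1]
  P={8,9}:  v_{8} + v_{9} = v_{6} + v_{11}  so sig = [2:1,1]
  P={1,11}:  v_{1} + v_{11} = v_{4} + v_{5} + v_{7}  so sig = [2:1,1,1]
  P={3,8}:  v_{3} + v_{8} = v_{5} + v_{6} + v_{7}  so sig = [2:1,1,1]
  P={2,9}:  v_{2} + v_{9} = 2·v_{4} + v_{6}  so sig = [2:1,2]
  P={1,6,10}:  v_{1} + v_{6} + v_{10} = v_{2}  so sig = [3:1]
  P={2,5,7}:  v_{2} + v_{5} + v_{7} = v_{1}  so sig = [3:1]
  P={4,6,11}:  v_{4} + v_{6} + v_{11} = v_{9}  so sig = [3:1]
  P={1,4,6}:  v_{1} + v_{4} + v_{6} = v_{2} + v_{3}  so sig = [3:1,1]
  P={5,7,9}:  v_{5} + v_{7} + v_{9} = v_{3} + v_{11}  so sig = [3:1,1]
  P={5,6,7,10}:  v_{5} + v_{6} + v_{7} + v_{10} = 0  so sig = [4:]
  P={4,5,6,7}:  v_{4} + v_{5} + v_{6} + v_{7} = v_{3}  so sig = [4:1]

Signatures (|P|; sorted positive RHS coefficients), sorted:
{ [2:],  [2:1] ×2,  [2:1,1] ×2,  [2:1,1,1] ×2,  [2:1,2],  [3:1] ×3,  [3:1,1] ×2,  [4:],  [4:1] }


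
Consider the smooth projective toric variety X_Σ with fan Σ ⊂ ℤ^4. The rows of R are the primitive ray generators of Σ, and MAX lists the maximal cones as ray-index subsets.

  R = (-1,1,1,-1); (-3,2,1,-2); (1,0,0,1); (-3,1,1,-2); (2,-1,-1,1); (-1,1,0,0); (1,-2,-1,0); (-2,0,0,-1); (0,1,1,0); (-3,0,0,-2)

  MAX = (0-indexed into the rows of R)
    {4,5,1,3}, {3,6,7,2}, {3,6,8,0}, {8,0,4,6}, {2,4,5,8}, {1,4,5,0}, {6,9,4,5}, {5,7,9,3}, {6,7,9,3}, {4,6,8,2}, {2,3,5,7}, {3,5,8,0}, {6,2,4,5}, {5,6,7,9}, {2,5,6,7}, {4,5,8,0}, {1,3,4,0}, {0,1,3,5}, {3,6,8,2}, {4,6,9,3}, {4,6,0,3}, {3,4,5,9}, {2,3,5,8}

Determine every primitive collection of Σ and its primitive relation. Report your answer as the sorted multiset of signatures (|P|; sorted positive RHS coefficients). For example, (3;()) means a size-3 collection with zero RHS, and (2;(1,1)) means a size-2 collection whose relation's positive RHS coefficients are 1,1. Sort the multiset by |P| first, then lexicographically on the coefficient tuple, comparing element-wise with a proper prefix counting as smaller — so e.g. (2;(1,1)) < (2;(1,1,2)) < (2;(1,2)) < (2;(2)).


Minimal non-faces — 18 found among 10 rays, 23 max cones:

  • {0,2}:  v_{0} + v_{2} = v_{8} ; sig = (2;(1))
  • {0,7}:  v_{0} + v_{7} = v_{3} ; sig = (2;(1))
  • {2,9}:  v_{2} + v_{9} = v_{7} ; sig = (2;(1))
  • {8,9}:  v_{8} + v_{9} = v_{3} ; sig = (2;(1))
  • {1,2}:  v_{1} + v_{2} = v_{0} + v_{5} ; sig = (2;(1,1))
  • {4,7}:  v_{4} + v_{7} = v_{5} + v_{6} ; sig = (2;(1,1))
  • {7,8}:  v_{7} + v_{8} = v_{2} + v_{3} ; sig = (2;(1,1))
  • {1,7}:  v_{1} + v_{7} = 2·v_{3} + v_{4} + v_{5} ; sig = (2;(1,1,2))
  • {0,9}:  v_{0} + v_{9} = 2·v_{3} + v_{4} ; sig = (2;(1,2))
  • {1,8}:  v_{1} + v_{8} = 2·v_{0} + v_{5} ; sig = (2;(1,2))
  • {1,9}:  v_{1} + v_{9} = 3·v_{3} + 2·v_{4} + v_{5} ; sig = (2;(1,2,3))
  • {1,6}:  v_{1} + v_{6} = 2·v_{3} + 2·v_{4} ; sig = (2;(2,2))
  • {2,3,4}:  v_{2} + v_{3} + v_{4} = 0 ; sig = (3;())
  • {5,6,8}:  v_{5} + v_{6} + v_{8} = 0 ; sig = (3;())
  • {3,4,8}:  v_{3} + v_{4} + v_{8} = v_{0} ; sig = (3;(1))
  • {3,5,6}:  v_{3} + v_{5} + v_{6} = v_{9} ; sig = (3;(1))
  • {0,5,6}:  v_{0} + v_{5} + v_{6} = v_{3} + v_{4} ; sig = (3;(1,1))
  • {0,3,4,5}:  v_{0} + v_{3} + v_{4} + v_{5} = v_{1} ; sig = (4;(1))

Hence PRS(X_Σ) =
{ (2;(1)) ×4,  (2;(1,1)) ×3,  (2;(1,1,2)),  (2;(1,2)) ×2,  (2;(1,2,3)),  (2;(2,2)),  (3;()) ×2,  (3;(1)) ×2,  (3;(1,1)),  (4;(1)) }


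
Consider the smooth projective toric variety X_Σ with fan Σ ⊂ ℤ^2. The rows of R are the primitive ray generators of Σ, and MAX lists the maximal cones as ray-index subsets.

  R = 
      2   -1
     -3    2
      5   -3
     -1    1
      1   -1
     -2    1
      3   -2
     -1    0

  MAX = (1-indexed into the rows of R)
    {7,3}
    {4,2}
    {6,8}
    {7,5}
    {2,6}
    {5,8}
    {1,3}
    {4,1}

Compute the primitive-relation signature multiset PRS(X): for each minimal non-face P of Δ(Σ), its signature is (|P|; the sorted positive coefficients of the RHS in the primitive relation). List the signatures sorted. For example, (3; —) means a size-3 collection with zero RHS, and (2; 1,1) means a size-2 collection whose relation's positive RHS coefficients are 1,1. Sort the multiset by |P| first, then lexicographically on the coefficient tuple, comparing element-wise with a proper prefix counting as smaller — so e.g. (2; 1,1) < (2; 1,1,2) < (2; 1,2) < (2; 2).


Δ(Σ) — 8 vertices, 20 min non-faces:

  • {1,6}:  v_{1} + v_{6} = 0  so sig = (2; —)
  • {2,7}:  v_{2} + v_{7} = 0  so sig = (2; —)
  • {4,5}:  v_{4} + v_{5} = 0  so sig = (2; —)
  • {1,2}:  v_{1} + v_{2} = v_{4}  so sig = (2; 1)
  • {1,5}:  v_{1} + v_{5} = v_{7}  so sig = (2; 1)
  • {1,7}:  v_{1} + v_{7} = v_{3}  so sig = (2; 1)
  • {1,8}:  v_{1} + v_{8} = v_{5}  so sig = (2; 1)
  • {2,3}:  v_{2} + v_{3} = v_{1}  so sig = (2; 1)
  • {2,5}:  v_{2} + v_{5} = v_{6}  so sig = (2; 1)
  • {3,6}:  v_{3} + v_{6} = v_{7}  so sig = (2; 1)
  • {4,6}:  v_{4} + v_{6} = v_{2}  so sig = (2; 1)
  • {4,7}:  v_{4} + v_{7} = v_{1}  so sig = (2; 1)
  • {4,8}:  v_{4} + v_{8} = v_{6}  so sig = (2; 1)
  • {5,6}:  v_{5} + v_{6} = v_{8}  so sig = (2; 1)
  • {6,7}:  v_{6} + v_{7} = v_{5}  so sig = (2; 1)
  • {3,8}:  v_{3} + v_{8} = v_{5} + v_{7}  so sig = (2; 1,1)
  • {2,8}:  v_{2} + v_{8} = 2·v_{6}  so sig = (2; 2)
  • {3,4}:  v_{3} + v_{4} = 2·v_{1}  so sig = (2; 2)
  • {3,5}:  v_{3} + v_{5} = 2·v_{7}  so sig = (2; 2)
  • {7,8}:  v_{7} + v_{8} = 2·v_{5}  so sig = (2; 2)

Sorted signature multiset PRS(X):
[(2; —), (2; —), (2; —), (2; 1), (2; 1), (2; 1), (2; 1), (2; 1), (2; 1), (2; 1), (2; 1), (2; 1), (2; 1), (2; 1), (2; 1), (2; 1,1), (2; 2), (2; 2), (2; 2), (2; 2)]


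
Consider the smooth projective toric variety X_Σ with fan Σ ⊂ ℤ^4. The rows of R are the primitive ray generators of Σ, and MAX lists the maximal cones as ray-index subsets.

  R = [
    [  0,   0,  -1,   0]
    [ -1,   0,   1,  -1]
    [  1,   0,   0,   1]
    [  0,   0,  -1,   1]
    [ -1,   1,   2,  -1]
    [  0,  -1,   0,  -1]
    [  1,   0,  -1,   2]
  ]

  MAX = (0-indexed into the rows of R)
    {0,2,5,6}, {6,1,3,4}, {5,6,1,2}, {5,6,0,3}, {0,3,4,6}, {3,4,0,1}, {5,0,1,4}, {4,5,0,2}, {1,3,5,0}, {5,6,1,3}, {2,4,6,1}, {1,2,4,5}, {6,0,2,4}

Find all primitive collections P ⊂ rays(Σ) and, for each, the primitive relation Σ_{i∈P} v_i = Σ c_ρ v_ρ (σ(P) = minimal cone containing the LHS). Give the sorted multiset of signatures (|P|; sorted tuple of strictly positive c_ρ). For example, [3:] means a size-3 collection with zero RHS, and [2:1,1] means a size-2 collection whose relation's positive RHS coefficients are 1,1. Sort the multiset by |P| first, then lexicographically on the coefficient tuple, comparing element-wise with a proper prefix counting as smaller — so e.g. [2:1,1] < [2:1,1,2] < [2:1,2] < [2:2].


The 5 primitive collections of Σ (r=7, n=4):

  • {2,3}:  v_{2} + v_{3} = v_{6}  →  sig = [2:1]
  • {0,1,2}:  v_{0} + v_{1} + v_{2} = 0  →  sig = [3:]
  • {0,1,6}:  v_{0} + v_{1} + v_{6} = v_{3}  →  sig = [3:1]
  • {3,4,5}:  v_{3} + v_{4} + v_{5} = v_{1}  →  sig = [3:1]
  • {4,5,6}:  v_{4} + v_{5} + v_{6} = v_{1} + v_{2}  →  sig = [3:1,1]

Hence PRS(X_Σ) =
    |P|=2: 1 collection, coeffs (1)
    |P|=3: 4 collections, coeffs (), (1), (1), (1,1)


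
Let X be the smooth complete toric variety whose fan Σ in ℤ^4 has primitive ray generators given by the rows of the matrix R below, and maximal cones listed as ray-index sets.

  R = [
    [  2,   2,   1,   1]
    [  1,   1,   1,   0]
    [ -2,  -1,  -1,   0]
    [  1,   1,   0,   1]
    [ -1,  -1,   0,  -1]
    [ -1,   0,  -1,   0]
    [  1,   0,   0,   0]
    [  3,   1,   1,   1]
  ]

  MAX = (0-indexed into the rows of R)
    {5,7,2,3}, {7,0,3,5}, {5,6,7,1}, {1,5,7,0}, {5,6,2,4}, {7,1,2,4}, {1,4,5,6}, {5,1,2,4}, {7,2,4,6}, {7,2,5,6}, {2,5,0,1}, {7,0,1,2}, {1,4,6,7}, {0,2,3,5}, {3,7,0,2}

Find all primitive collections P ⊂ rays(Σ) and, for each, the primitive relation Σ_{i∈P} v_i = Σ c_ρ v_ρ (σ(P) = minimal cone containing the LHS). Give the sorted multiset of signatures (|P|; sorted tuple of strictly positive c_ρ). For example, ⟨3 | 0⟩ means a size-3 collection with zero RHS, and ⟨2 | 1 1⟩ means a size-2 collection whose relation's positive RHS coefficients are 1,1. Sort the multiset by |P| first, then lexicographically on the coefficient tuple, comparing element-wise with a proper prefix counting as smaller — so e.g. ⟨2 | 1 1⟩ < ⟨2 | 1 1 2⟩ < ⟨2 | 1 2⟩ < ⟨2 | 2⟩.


The 9 primitive collections of Σ (r=8, n=4):

  P = {3,4}:  v_{3} + v_{4} = 0 ; sig = ⟨2 | 0⟩
  P = {0,4}:  v_{0} + v_{4} = v_{1} ; sig = ⟨2 | 1⟩
  P = {1,3}:  v_{1} + v_{3} = v_{0} ; sig = ⟨2 | 1⟩
  P = {3,6}:  v_{3} + v_{6} = v_{5} + v_{7} ; sig = ⟨2 | 1 1⟩
  P = {0,6}:  v_{0} + v_{6} = v_{1} + v_{5} + v_{7} ; sig = ⟨2 | 1 1 1⟩
  P = {1,2,6}:  v_{1} + v_{2} + v_{6} = 0 ; sig = ⟨3 | 0⟩
  P = {4,5,7}:  v_{4} + v_{5} + v_{7} = v_{6} ; sig = ⟨3 | 1⟩
  P = {1,2,5,7}:  v_{1} + v_{2} + v_{5} + v_{7} = v_{3} ; sig = ⟨4 | 1⟩
  P = {0,2,5,7}:  v_{0} + v_{2} + v_{5} + v_{7} = 2·v_{3} ; sig = ⟨4 | 2⟩

so the primitive-relation signature multiset is
{ ⟨2 | 0⟩,  ⟨2 | 1⟩ ×2,  ⟨2 | 1 1⟩,  ⟨2 | 1 1 1⟩,  ⟨3 | 0⟩,  ⟨3 | 1⟩,  ⟨4 | 1⟩,  ⟨4 | 2⟩ }


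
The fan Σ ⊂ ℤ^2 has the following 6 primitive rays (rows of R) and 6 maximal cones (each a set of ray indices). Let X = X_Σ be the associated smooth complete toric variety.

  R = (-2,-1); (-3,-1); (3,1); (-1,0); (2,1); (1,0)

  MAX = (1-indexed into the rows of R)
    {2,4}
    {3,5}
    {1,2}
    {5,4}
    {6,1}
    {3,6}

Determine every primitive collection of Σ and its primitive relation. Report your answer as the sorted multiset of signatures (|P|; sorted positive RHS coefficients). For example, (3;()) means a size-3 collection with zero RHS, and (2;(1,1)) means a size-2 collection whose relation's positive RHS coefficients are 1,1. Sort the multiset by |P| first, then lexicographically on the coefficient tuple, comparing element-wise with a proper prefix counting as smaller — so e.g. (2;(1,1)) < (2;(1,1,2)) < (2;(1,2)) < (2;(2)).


Δ(Σ) — 6 vertices, 9 min non-faces:

  P={1,5}:  v_{1} + v_{5} = 0  so sig = (2;())
  P={2,3}:  v_{2} + v_{3} = 0  so sig = (2;())
  P={4,6}:  v_{4} + v_{6} = 0  so sig = (2;())
  P={1,3}:  v_{1} + v_{3} = v_{6}  so sig = (2;(1))
  P={1,4}:  v_{1} + v_{4} = v_{2}  so sig = (2;(1))
  P={2,5}:  v_{2} + v_{5} = v_{4}  so sig = (2;(1))
  P={2,6}:  v_{2} + v_{6} = v_{1}  so sig = (2;(1))
  P={3,4}:  v_{3} + v_{4} = v_{5}  so sig = (2;(1))
  P={5,6}:  v_{5} + v_{6} = v_{3}  so sig = (2;(1))

Hence PRS(X_Σ) =
    (2;())
    (2;())
    (2;())
    (2;(1))
    (2;(1))
    (2;(1))
    (2;(1))
    (2;(1))
    (2;(1))


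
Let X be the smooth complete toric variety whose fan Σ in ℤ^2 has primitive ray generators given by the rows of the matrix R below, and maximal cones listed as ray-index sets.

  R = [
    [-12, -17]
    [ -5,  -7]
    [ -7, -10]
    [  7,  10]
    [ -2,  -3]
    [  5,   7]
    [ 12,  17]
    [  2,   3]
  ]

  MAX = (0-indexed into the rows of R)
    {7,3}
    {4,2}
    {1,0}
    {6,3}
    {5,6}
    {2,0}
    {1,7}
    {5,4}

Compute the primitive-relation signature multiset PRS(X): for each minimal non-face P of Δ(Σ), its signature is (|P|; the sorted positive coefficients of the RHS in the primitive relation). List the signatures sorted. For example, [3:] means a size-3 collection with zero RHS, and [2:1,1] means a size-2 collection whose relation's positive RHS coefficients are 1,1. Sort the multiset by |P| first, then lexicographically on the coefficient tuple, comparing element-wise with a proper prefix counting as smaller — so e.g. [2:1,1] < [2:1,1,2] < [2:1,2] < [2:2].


20 minimal non-faces of Δ(Σ) (on 8 rays):

  {0,6}:  v_{0} + v_{6} = 0 ; sig = [2:]
  {1,5}:  v_{1} + v_{5} = 0 ; sig = [2:]
  {2,3}:  v_{2} + v_{3} = 0 ; sig = [2:]
  {4,7}:  v_{4} + v_{7} = 0 ; sig = [2:]
  {0,3}:  v_{0} + v_{3} = v_{1} ; sig = [2:1]
  {0,5}:  v_{0} + v_{5} = v_{2} ; sig = [2:1]
  {1,2}:  v_{1} + v_{2} = v_{0} ; sig = [2:1]
  {1,3}:  v_{1} + v_{3} = v_{7} ; sig = [2:1]
  {1,4}:  v_{1} + v_{4} = v_{2} ; sig = [2:1]
  {1,6}:  v_{1} + v_{6} = v_{3} ; sig = [2:1]
  {2,5}:  v_{2} + v_{5} = v_{4} ; sig = [2:1]
  {2,6}:  v_{2} + v_{6} = v_{5} ; sig = [2:1]
  {2,7}:  v_{2} + v_{7} = v_{1} ; sig = [2:1]
  {3,4}:  v_{3} + v_{4} = v_{5} ; sig = [2:1]
  {3,5}:  v_{3} + v_{5} = v_{6} ; sig = [2:1]
  {5,7}:  v_{5} + v_{7} = v_{3} ; sig = [2:1]
  {0,4}:  v_{0} + v_{4} = 2·v_{2} ; sig = [2:2]
  {0,7}:  v_{0} + v_{7} = 2·v_{1} ; sig = [2:2]
  {4,6}:  v_{4} + v_{6} = 2·v_{5} ; sig = [2:2]
  {6,7}:  v_{6} + v_{7} = 2·v_{3} ; sig = [2:2]

Hence PRS(X_Σ) =
    |P|=2: 20 collections, coeffs (), (), (), (), (1), (1), (1), (1), (1), (1), (1), (1), (1), (1), (1), (1), (2), (2), (2), (2)


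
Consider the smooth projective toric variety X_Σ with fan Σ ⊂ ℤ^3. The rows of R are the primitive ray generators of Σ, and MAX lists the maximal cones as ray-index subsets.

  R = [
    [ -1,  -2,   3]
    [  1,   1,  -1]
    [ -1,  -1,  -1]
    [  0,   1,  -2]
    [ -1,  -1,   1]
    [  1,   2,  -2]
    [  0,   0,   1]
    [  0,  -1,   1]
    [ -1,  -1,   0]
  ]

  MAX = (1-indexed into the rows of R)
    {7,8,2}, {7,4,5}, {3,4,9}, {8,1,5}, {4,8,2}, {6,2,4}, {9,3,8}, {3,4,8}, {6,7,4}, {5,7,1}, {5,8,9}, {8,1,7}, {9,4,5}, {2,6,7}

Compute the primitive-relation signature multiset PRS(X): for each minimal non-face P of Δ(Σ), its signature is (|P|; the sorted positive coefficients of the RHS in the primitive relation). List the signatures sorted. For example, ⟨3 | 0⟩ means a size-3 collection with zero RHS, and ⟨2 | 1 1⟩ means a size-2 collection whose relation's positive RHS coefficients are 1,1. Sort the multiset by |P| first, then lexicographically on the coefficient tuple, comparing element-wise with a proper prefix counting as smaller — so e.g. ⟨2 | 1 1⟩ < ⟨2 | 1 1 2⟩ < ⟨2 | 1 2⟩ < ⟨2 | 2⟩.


20 collections generate NE(X_Σ); each relation:

  {2,5}:  v_{2} + v_{5} = 0  so sig = ⟨2 | 0⟩
  {1,4}:  v_{1} + v_{4} = v_{5}  so sig = ⟨2 | 1⟩
  {1,6}:  v_{1} + v_{6} = v_{7}  so sig = ⟨2 | 1⟩
  {3,7}:  v_{3} + v_{7} = v_{9}  so sig = ⟨2 | 1⟩
  {6,8}:  v_{6} + v_{8} = v_{2}  so sig = ⟨2 | 1⟩
  {6,9}:  v_{6} + v_{9} = v_{4}  so sig = ⟨2 | 1⟩
  {7,9}:  v_{7} + v_{9} = v_{5}  so sig = ⟨2 | 1⟩
  {1,2}:  v_{1} + v_{2} = v_{7} + v_{8}  so sig = ⟨2 | 1 1⟩
  {2,9}:  v_{2} + v_{9} = v_{4} + v_{8}  so sig = ⟨2 | 1 1⟩
  {5,6}:  v_{5} + v_{6} = v_{4} + v_{7}  so sig = ⟨2 | 1 1⟩
  {1,3}:  v_{1} + v_{3} = v_{5} + v_{8} + v_{9}  so sig = ⟨2 | 1 1 1⟩
  {1,9}:  v_{1} + v_{9} = 2·v_{5} + v_{8}  so sig = ⟨2 | 1 2⟩
  {3,6}:  v_{3} + v_{6} = 2·v_{4} + v_{8}  so sig = ⟨2 | 1 2⟩
  {3,5}:  v_{3} + v_{5} = 2·v_{9}  so sig = ⟨2 | 2⟩
  {2,3}:  v_{2} + v_{3} = 2·v_{4} + 2·v_{8}  so sig = ⟨2 | 2 2⟩
  {4,7,8}:  v_{4} + v_{7} + v_{8} = 0  so sig = ⟨3 | 0⟩
  {2,4,7}:  v_{2} + v_{4} + v_{7} = v_{6}  so sig = ⟨3 | 1⟩
  {4,5,8}:  v_{4} + v_{5} + v_{8} = v_{9}  so sig = ⟨3 | 1⟩
  {4,8,9}:  v_{4} + v_{8} + v_{9} = v_{3}  so sig = ⟨3 | 1⟩
  {5,7,8}:  v_{5} + v_{7} + v_{8} = v_{1}  so sig = ⟨3 | 1⟩

so the primitive-relation signature multiset is
{ ⟨2 | 0⟩,  ⟨2 | 1⟩ ×6,  ⟨2 | 1 1⟩ ×3,  ⟨2 | 1 1 1⟩,  ⟨2 | 1 2⟩ ×2,  ⟨2 | 2⟩,  ⟨2 | 2 2⟩,  ⟨3 | 0⟩,  ⟨3 | 1⟩ ×4 }


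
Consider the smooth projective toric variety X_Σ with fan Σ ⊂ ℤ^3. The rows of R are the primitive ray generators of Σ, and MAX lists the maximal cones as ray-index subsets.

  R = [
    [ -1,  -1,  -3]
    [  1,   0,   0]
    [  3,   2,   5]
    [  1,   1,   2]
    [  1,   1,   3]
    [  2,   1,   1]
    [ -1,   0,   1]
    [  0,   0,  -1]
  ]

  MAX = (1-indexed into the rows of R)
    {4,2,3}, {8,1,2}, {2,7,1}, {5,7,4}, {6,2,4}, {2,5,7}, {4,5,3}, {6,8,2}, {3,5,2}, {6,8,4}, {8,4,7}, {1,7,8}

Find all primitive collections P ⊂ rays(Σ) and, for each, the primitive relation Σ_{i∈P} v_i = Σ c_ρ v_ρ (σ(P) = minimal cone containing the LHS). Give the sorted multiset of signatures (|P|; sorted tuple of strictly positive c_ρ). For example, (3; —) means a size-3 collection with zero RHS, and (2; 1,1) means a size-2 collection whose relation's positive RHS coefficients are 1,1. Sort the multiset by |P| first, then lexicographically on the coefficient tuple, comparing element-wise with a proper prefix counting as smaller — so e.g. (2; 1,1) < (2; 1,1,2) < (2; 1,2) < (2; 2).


14 minimal non-faces of Δ(Σ) (on 8 rays):

  • {1,5}:  v_{1} + v_{5} = 0 ; sig = (2; —)
  • {1,4}:  v_{1} + v_{4} = v_{8} ; sig = (2; 1)
  • {5,8}:  v_{5} + v_{8} = v_{4} ; sig = (2; 1)
  • {6,7}:  v_{6} + v_{7} = v_{4} ; sig = (2; 1)
  • {1,3}:  v_{1} + v_{3} = v_{2} + v_{4} ; sig = (2; 1,1)
  • {1,6}:  v_{1} + v_{6} = v_{2} + 2·v_{8} ; sig = (2; 1,2)
  • {3,8}:  v_{3} + v_{8} = v_{2} + 2·v_{4} ; sig = (2; 1,2)
  • {5,6}:  v_{5} + v_{6} = v_{2} + 2·v_{4} ; sig = (2; 1,2)
  • {3,7}:  v_{3} + v_{7} = 2·v_{5} ; sig = (2; 2)
  • {3,6}:  v_{3} + v_{6} = 2·v_{2} + 3·v_{4} ; sig = (2; 2,3)
  • {2,7,8}:  v_{2} + v_{7} + v_{8} = 0 ; sig = (3; —)
  • {2,4,5}:  v_{2} + v_{4} + v_{5} = v_{3} ; sig = (3; 1)
  • {2,4,7}:  v_{2} + v_{4} + v_{7} = v_{5} ; sig = (3; 1)
  • {2,4,8}:  v_{2} + v_{4} + v_{8} = v_{6} ; sig = (3; 1)

Hence PRS(X_Σ) =
[(2; —), (2; 1), (2; 1), (2; 1), (2; 1,1), (2; 1,2), (2; 1,2), (2; 1,2), (2; 2), (2; 2,3), (3; —), (3; 1), (3; 1), (3; 1)]


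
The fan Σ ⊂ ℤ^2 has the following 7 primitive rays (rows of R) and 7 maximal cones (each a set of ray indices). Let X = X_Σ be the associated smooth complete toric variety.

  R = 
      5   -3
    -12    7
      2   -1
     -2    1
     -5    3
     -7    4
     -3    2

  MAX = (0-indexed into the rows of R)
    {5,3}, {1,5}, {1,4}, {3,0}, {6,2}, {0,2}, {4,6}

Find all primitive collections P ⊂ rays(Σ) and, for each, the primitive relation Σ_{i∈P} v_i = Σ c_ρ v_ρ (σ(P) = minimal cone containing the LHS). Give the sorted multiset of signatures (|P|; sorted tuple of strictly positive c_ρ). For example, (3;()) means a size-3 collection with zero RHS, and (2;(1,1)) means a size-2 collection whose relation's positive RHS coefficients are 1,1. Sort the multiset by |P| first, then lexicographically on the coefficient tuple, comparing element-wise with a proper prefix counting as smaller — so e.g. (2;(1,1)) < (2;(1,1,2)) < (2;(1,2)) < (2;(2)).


14 minimal non-faces of Δ(Σ) (on 7 rays):

  • {0,4}:  v_{0} + v_{4} = 0  →  sig = (2;())
  • {2,3}:  v_{2} + v_{3} = 0  →  sig = (2;())
  • {0,1}:  v_{0} + v_{1} = v_{5}  →  sig = (2;(1))
  • {0,5}:  v_{0} + v_{5} = v_{3}  →  sig = (2;(1))
  • {0,6}:  v_{0} + v_{6} = v_{2}  →  sig = (2;(1))
  • {2,4}:  v_{2} + v_{4} = v_{6}  →  sig = (2;(1))
  • {2,5}:  v_{2} + v_{5} = v_{4}  →  sig = (2;(1))
  • {3,4}:  v_{3} + v_{4} = v_{5}  →  sig = (2;(1))
  • {3,6}:  v_{3} + v_{6} = v_{4}  →  sig = (2;(1))
  • {4,5}:  v_{4} + v_{5} = v_{1}  →  sig = (2;(1))
  • {1,2}:  v_{1} + v_{2} = 2·v_{4}  →  sig = (2;(2))
  • {1,3}:  v_{1} + v_{3} = 2·v_{5}  →  sig = (2;(2))
  • {5,6}:  v_{5} + v_{6} = 2·v_{4}  →  sig = (2;(2))
  • {1,6}:  v_{1} + v_{6} = 3·v_{4}  →  sig = (2;(3))

Signatures (|P|; sorted positive RHS coefficients), sorted:
[(2;()), (2;()), (2;(1)), (2;(1)), (2;(1)), (2;(1)), (2;(1)), (2;(1)), (2;(1)), (2;(1)), (2;(2)), (2;(2)), (2;(2)), (2;(3))]


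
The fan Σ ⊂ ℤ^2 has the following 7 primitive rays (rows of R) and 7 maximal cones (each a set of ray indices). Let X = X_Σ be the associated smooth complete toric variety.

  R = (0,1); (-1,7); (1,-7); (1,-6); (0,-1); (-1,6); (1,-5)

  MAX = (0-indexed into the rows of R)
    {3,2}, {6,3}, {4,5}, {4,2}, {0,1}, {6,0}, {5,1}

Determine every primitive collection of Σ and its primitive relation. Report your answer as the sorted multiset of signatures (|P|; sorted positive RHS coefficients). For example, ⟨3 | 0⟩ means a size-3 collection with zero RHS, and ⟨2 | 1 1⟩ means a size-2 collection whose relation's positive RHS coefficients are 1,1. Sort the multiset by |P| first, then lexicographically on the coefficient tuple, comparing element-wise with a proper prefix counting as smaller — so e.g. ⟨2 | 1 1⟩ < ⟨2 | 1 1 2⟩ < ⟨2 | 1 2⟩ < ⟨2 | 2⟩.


14 collections generate NE(X_Σ); each relation:

  {0,4}:  v_{0} + v_{4} = 0  ⟹  sig = ⟨2 | 0⟩
  {1,2}:  v_{1} + v_{2} = 0  ⟹  sig = ⟨2 | 0⟩
  {3,5}:  v_{3} + v_{5} = 0  ⟹  sig = ⟨2 | 0⟩
  {0,2}:  v_{0} + v_{2} = v_{3}  ⟹  sig = ⟨2 | 1⟩
  {0,3}:  v_{0} + v_{3} = v_{6}  ⟹  sig = ⟨2 | 1⟩
  {0,5}:  v_{0} + v_{5} = v_{1}  ⟹  sig = ⟨2 | 1⟩
  {1,3}:  v_{1} + v_{3} = v_{0}  ⟹  sig = ⟨2 | 1⟩
  {1,4}:  v_{1} + v_{4} = v_{5}  ⟹  sig = ⟨2 | 1⟩
  {2,5}:  v_{2} + v_{5} = v_{4}  ⟹  sig = ⟨2 | 1⟩
  {3,4}:  v_{3} + v_{4} = v_{2}  ⟹  sig = ⟨2 | 1⟩
  {4,6}:  v_{4} + v_{6} = v_{3}  ⟹  sig = ⟨2 | 1⟩
  {5,6}:  v_{5} + v_{6} = v_{0}  ⟹  sig = ⟨2 | 1⟩
  {1,6}:  v_{1} + v_{6} = 2·v_{0}  ⟹  sig = ⟨2 | 2⟩
  {2,6}:  v_{2} + v_{6} = 2·v_{3}  ⟹  sig = ⟨2 | 2⟩

Sorted signature multiset PRS(X):
    ⟨2 | 0⟩
    ⟨2 | 0⟩
    ⟨2 | 0⟩
    ⟨2 | 1⟩
    ⟨2 | 1⟩
    ⟨2 | 1⟩
    ⟨2 | 1⟩
    ⟨2 | 1⟩
    ⟨2 | 1⟩
    ⟨2 | 1⟩
    ⟨2 | 1⟩
    ⟨2 | 1⟩
    ⟨2 | 2⟩
    ⟨2 | 2⟩


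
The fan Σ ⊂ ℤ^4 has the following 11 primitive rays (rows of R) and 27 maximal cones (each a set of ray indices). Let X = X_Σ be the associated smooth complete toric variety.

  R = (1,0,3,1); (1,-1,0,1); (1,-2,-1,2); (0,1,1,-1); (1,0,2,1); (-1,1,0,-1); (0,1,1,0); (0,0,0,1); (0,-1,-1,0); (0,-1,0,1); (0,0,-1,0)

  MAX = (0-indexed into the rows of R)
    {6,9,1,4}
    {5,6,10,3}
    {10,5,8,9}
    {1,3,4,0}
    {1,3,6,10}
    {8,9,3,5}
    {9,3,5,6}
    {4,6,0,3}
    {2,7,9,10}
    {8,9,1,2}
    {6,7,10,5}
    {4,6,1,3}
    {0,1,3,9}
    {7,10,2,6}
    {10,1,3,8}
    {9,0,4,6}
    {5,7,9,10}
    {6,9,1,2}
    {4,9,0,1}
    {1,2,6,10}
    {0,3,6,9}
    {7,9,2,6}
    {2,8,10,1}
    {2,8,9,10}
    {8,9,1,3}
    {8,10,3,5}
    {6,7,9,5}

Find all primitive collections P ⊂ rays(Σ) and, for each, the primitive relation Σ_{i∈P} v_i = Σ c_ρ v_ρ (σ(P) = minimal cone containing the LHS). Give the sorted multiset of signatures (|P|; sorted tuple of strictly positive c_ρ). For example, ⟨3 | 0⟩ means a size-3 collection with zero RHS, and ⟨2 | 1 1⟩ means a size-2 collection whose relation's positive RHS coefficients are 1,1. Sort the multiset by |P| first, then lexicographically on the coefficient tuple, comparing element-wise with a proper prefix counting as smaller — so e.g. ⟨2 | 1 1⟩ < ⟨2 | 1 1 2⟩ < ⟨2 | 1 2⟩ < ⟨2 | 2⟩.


Primitive collections (23):

  • {1,5}:  v_{1} + v_{5} = 0  so sig = ⟨2 | 0⟩
  • {6,8}:  v_{6} + v_{8} = 0  so sig = ⟨2 | 0⟩
  • {0,10}:  v_{0} + v_{10} = v_{4}  so sig = ⟨2 | 1⟩
  • {2,3}:  v_{2} + v_{3} = v_{1}  so sig = ⟨2 | 1⟩
  • {3,7}:  v_{3} + v_{7} = v_{6}  so sig = ⟨2 | 1⟩
  • {1,7}:  v_{1} + v_{7} = v_{2} + v_{6}  so sig = ⟨2 | 1 1⟩
  • {2,5}:  v_{2} + v_{5} = v_{9} + v_{10}  so sig = ⟨2 | 1 1⟩
  • {4,10}:  v_{4} + v_{10} = v_{1} + v_{6}  so sig = ⟨2 | 1 1⟩
  • {7,8}:  v_{7} + v_{8} = v_{9} + v_{10}  so sig = ⟨2 | 1 1⟩
  • {0,2}:  v_{0} + v_{2} = v_{1} + v_{4} + v_{9}  so sig = ⟨2 | 1 1 1⟩
  • {0,7}:  v_{0} + v_{7} = v_{4} + v_{6} + v_{9}  so sig = ⟨2 | 1 1 1⟩
  • {4,5}:  v_{4} + v_{5} = v_{3} + v_{6} + v_{9}  so sig = ⟨2 | 1 1 1⟩
  • {4,8}:  v_{4} + v_{8} = v_{1} + v_{3} + v_{9}  so sig = ⟨2 | 1 1 1⟩
  • {2,4}:  v_{2} + v_{4} = 2·v_{1} + v_{6} + v_{9}  so sig = ⟨2 | 1 1 2⟩
  • {4,7}:  v_{4} + v_{7} = v_{1} + 2·v_{6} + v_{9}  so sig = ⟨2 | 1 1 2⟩
  • {0,5}:  v_{0} + v_{5} = 2·v_{3} + v_{6} + 2·v_{9}  so sig = ⟨2 | 1 2 2⟩
  • {0,8}:  v_{0} + v_{8} = v_{1} + 2·v_{3} + 2·v_{9}  so sig = ⟨2 | 1 2 2⟩
  • {3,9,10}:  v_{3} + v_{9} + v_{10} = 0  so sig = ⟨3 | 0⟩
  • {1,9,10}:  v_{1} + v_{9} + v_{10} = v_{2}  so sig = ⟨3 | 1⟩
  • {3,4,9}:  v_{3} + v_{4} + v_{9} = v_{0}  so sig = ⟨3 | 1⟩
  • {6,9,10}:  v_{6} + v_{9} + v_{10} = v_{7}  so sig = ⟨3 | 1⟩
  • {0,1,6}:  v_{0} + v_{1} + v_{6} = 2·v_{4}  so sig = ⟨3 | 2⟩
  • {1,3,6,9}:  v_{1} + v_{3} + v_{6} + v_{9} = v_{4}  so sig = ⟨4 | 1⟩

so the primitive-relation signature multiset is
    ⟨2 | 0⟩
    ⟨2 | 0⟩
    ⟨2 | 1⟩
    ⟨2 | 1⟩
    ⟨2 | 1⟩
    ⟨2 | 1 1⟩
    ⟨2 | 1 1⟩
    ⟨2 | 1 1⟩
    ⟨2 | 1 1⟩
    ⟨2 | 1 1 1⟩
    ⟨2 | 1 1 1⟩
    ⟨2 | 1 1 1⟩
    ⟨2 | 1 1 1⟩
    ⟨2 | 1 1 2⟩
    ⟨2 | 1 1 2⟩
    ⟨2 | 1 2 2⟩
    ⟨2 | 1 2 2⟩
    ⟨3 | 0⟩
    ⟨3 | 1⟩
    ⟨3 | 1⟩
    ⟨3 | 1⟩
    ⟨3 | 2⟩
    ⟨4 | 1⟩


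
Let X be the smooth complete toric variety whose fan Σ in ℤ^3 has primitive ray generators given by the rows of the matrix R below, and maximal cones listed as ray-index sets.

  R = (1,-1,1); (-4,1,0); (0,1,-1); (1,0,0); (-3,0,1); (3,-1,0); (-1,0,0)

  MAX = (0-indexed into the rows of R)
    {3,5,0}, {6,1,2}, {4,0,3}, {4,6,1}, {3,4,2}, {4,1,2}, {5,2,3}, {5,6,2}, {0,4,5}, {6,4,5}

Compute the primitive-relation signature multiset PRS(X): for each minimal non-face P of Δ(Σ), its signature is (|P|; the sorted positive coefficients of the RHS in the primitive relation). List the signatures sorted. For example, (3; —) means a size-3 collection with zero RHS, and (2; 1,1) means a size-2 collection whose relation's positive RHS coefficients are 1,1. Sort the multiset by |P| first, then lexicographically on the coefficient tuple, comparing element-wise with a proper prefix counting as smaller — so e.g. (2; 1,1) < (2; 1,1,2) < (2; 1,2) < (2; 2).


9 minimal non-faces of Δ(Σ) (on 7 rays):

  P={3,6}:  v_{3} + v_{6} = 0 ; sig = (2; —)
  P={0,1}:  v_{0} + v_{1} = v_{4} ; sig = (2; 1)
  P={0,2}:  v_{0} + v_{2} = v_{3} ; sig = (2; 1)
  P={1,5}:  v_{1} + v_{5} = v_{6} ; sig = (2; 1)
  P={0,6}:  v_{0} + v_{6} = v_{4} + v_{5} ; sig = (2; 1,1)
  P={1,3}:  v_{1} + v_{3} = v_{2} + v_{4} ; sig = (2; 1,1)
  P={2,4,5}:  v_{2} + v_{4} + v_{5} = 0 ; sig = (3; —)
  P={2,4,6}:  v_{2} + v_{4} + v_{6} = v_{1} ; sig = (3; 1)
  P={3,4,5}:  v_{3} + v_{4} + v_{5} = v_{0} ; sig = (3; 1)

Hence PRS(X_Σ) =
    (2; —)
    (2; 1)
    (2; 1)
    (2; 1)
    (2; 1,1)
    (2; 1,1)
    (3; —)
    (3; 1)
    (3; 1)


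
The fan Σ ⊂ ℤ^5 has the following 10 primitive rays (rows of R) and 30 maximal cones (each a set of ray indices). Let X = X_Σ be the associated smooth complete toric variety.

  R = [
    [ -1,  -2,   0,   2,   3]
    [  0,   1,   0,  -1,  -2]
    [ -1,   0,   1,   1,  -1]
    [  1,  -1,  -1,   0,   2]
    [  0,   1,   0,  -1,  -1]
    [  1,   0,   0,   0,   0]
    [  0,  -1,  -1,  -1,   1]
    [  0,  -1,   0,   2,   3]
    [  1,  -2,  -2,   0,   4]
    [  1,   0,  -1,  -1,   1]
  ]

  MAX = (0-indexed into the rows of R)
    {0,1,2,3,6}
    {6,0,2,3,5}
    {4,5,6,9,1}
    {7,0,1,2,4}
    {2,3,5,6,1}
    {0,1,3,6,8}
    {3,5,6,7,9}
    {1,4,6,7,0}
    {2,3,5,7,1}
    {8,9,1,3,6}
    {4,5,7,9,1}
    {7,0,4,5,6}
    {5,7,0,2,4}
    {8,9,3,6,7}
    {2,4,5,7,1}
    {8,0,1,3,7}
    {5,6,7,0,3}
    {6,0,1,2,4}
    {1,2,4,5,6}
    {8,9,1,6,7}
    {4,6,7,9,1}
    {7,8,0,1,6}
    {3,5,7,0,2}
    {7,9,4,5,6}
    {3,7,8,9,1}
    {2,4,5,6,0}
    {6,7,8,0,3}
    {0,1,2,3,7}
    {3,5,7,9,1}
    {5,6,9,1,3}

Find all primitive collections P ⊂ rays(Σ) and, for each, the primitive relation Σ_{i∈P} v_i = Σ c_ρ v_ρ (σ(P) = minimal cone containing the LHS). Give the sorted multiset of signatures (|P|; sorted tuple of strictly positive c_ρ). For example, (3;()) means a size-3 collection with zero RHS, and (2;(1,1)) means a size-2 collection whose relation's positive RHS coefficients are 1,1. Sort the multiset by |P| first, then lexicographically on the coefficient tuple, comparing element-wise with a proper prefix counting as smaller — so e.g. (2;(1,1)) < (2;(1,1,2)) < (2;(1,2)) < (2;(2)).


10 collections generate NE(X_Σ); each relation:

  P={2,9}:  v_{2} + v_{9} = 0  ⟹  sig = (2;())
  P={3,4}:  v_{3} + v_{4} = v_{9}  ⟹  sig = (2;(1))
  P={0,9}:  v_{0} + v_{9} = v_{6} + v_{7}  ⟹  sig = (2;(1,1))
  P={2,8}:  v_{2} + v_{8} = v_{0} + v_{1} + v_{3}  ⟹  sig = (2;(1,1,1))
  P={4,8}:  v_{4} + v_{8} = v_{1} + v_{6} + v_{7} + v_{9}  ⟹  sig = (2;(1,1,1,1))
  P={5,8}:  v_{5} + v_{8} = 2·v_{3}  ⟹  sig = (2;(2))
  P={2,6,7}:  v_{2} + v_{6} + v_{7} = v_{0}  ⟹  sig = (3;(1))
  P={0,1,5}:  v_{0} + v_{1} + v_{5} = v_{2} + v_{3}  ⟹  sig = (3;(1,1))
  P={1,3,6,7}:  v_{1} + v_{3} + v_{6} + v_{7} = v_{8}  ⟹  sig = (4;(1))
  P={1,5,6,7}:  v_{1} + v_{5} + v_{6} + v_{7} = v_{3}  ⟹  sig = (4;(1))

Sorted signature multiset PRS(X):
{ (2;()),  (2;(1)),  (2;(1,1)),  (2;(1,1,1)),  (2;(1,1,1,1)),  (2;(2)),  (3;(1)),  (3;(1,1)),  (4;(1)) ×2 }


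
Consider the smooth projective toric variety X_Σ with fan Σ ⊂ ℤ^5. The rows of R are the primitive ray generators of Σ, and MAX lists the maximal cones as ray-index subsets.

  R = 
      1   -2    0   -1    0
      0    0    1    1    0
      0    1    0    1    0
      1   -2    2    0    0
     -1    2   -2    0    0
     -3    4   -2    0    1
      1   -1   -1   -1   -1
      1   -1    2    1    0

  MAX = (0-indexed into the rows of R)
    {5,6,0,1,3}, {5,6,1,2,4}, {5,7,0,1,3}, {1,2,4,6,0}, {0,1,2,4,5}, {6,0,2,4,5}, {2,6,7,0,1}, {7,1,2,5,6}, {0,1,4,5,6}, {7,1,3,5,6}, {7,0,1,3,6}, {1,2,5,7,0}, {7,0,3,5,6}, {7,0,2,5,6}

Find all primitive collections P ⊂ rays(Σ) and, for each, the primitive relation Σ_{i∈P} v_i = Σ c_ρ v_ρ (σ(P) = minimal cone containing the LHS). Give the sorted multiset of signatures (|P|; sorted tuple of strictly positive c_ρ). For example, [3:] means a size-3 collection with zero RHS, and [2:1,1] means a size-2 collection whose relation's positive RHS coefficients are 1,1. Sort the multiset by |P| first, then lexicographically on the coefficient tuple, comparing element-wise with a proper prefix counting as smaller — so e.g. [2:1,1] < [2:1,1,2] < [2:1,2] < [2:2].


5 minimal non-faces of Δ(Σ) (on 8 rays):

  P = {3,4}:  v_{3} + v_{4} = 0  ⇒ sig = [2:]
  P = {2,3}:  v_{2} + v_{3} = v_{7}  ⇒ sig = [2:1]
  P = {4,7}:  v_{4} + v_{7} = v_{2}  ⇒ sig = [2:1]
  P = {0,1,5,6,7}:  v_{0} + v_{1} + v_{5} + v_{6} + v_{7} = 0  ⇒ sig = [5:]
  P = {0,1,2,5,6}:  v_{0} + v_{1} + v_{2} + v_{5} + v_{6} = v_{4}  ⇒ sig = [5:1]

Sorted signature multiset PRS(X):
    |P|=2: 3 collections, coeffs (), (1), (1)
    |P|=5: 2 collections, coeffs (), (1)


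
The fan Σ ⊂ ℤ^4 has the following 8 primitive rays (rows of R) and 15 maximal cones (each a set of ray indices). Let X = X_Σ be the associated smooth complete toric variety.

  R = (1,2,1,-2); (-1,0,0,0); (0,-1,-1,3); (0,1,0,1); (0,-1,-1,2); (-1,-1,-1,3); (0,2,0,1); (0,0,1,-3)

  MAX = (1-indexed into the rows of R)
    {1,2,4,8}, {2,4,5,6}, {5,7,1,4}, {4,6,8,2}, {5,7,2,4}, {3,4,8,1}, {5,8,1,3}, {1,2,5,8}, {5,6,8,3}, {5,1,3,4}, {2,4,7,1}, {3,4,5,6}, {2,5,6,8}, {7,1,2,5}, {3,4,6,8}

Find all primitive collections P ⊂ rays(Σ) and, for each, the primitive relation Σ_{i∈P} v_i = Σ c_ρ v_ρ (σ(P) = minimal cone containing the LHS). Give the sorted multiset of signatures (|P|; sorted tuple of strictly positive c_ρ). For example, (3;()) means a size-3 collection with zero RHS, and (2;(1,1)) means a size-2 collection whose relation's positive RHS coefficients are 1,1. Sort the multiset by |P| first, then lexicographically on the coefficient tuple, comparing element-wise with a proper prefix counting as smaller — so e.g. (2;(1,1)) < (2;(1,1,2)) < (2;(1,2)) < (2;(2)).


Σ has 7 primitive collections:

  • {1,6}:  v_{1} + v_{6} = v_{4}  so sig = (2;(1))
  • {2,3}:  v_{2} + v_{3} = v_{6}  so sig = (2;(1))
  • {7,8}:  v_{7} + v_{8} = v_{1} + v_{2}  so sig = (2;(1,1))
  • {6,7}:  v_{6} + v_{7} = v_{2} + 2·v_{4} + v_{5}  so sig = (2;(1,1,2))
  • {3,7}:  v_{3} + v_{7} = 2·v_{4} + v_{5}  so sig = (2;(1,2))
  • {4,5,8}:  v_{4} + v_{5} + v_{8} = 0  so sig = (3;())
  • {1,2,4,5}:  v_{1} + v_{2} + v_{4} + v_{5} = v_{7}  so sig = (4;(1))

so the primitive-relation signature multiset is
    (2;(1))
    (2;(1))
    (2;(1,1))
    (2;(1,1,2))
    (2;(1,2))
    (3;())
    (4;(1))


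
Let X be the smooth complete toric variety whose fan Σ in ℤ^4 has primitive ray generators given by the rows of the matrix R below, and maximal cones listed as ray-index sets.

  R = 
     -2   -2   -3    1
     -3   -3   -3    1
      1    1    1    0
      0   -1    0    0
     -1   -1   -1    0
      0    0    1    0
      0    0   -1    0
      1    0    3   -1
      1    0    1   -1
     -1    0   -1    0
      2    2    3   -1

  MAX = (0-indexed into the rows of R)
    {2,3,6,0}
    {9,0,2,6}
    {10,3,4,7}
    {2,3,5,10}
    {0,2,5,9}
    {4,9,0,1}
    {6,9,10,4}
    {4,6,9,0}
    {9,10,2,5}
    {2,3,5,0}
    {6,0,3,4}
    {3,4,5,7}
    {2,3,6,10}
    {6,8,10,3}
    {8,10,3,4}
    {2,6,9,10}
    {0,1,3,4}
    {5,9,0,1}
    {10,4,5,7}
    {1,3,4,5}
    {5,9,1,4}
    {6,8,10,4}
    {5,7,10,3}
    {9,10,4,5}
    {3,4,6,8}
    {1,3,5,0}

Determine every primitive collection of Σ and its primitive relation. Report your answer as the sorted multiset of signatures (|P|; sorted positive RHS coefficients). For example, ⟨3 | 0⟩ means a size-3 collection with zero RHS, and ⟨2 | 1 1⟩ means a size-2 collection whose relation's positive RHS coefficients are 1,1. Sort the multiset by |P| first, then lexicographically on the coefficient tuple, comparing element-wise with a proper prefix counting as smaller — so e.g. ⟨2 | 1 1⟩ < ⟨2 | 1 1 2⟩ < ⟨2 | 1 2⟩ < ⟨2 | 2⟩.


Δ(Σ) — 11 vertices, 21 min non-faces:

  P={0,10}:  v_{0} + v_{10} = 0  so sig = ⟨2 | 0⟩
  P={2,4}:  v_{2} + v_{4} = 0  so sig = ⟨2 | 0⟩
  P={5,6}:  v_{5} + v_{6} = 0  so sig = ⟨2 | 0⟩
  P={3,9}:  v_{3} + v_{9} = v_{4}  so sig = ⟨2 | 1⟩
  P={1,2}:  v_{1} + v_{2} = v_{0} + v_{5}  so sig = ⟨2 | 1 1⟩
  P={1,6}:  v_{1} + v_{6} = v_{0} + v_{4}  so sig = ⟨2 | 1 1⟩
  P={1,10}:  v_{1} + v_{10} = v_{4} + v_{5}  so sig = ⟨2 | 1 1⟩
  P={0,7}:  v_{0} + v_{7} = v_{3} + v_{4} + v_{5}  so sig = ⟨2 | 1 1 1⟩
  P={0,8}:  v_{0} + v_{8} = v_{3} + v_{4} + v_{6}  so sig = ⟨2 | 1 1 1⟩
  P={2,7}:  v_{2} + v_{7} = v_{3} + v_{5} + v_{10}  so sig = ⟨2 | 1 1 1⟩
  P={2,8}:  v_{2} + v_{8} = v_{3} + v_{6} + v_{10}  so sig = ⟨2 | 1 1 1⟩
  P={5,8}:  v_{5} + v_{8} = v_{3} + v_{4} + v_{10}  so sig = ⟨2 | 1 1 1⟩
  P={6,7}:  v_{6} + v_{7} = v_{3} + v_{4} + v_{10}  so sig = ⟨2 | 1 1 1⟩
  P={7,9}:  v_{7} + v_{9} = 2·v_{4} + v_{5} + v_{10}  so sig = ⟨2 | 1 1 2⟩
  P={8,9}:  v_{8} + v_{9} = 2·v_{4} + v_{6} + v_{10}  so sig = ⟨2 | 1 1 2⟩
  P={1,8}:  v_{1} + v_{8} = v_{3} + 2·v_{4}  so sig = ⟨2 | 1 2⟩
  P={1,7}:  v_{1} + v_{7} = v_{3} + 2·v_{4} + 2·v_{5}  so sig = ⟨2 | 1 2 2⟩
  P={7,8}:  v_{7} + v_{8} = 2·v_{3} + 2·v_{4} + 2·v_{10}  so sig = ⟨2 | 2 2 2⟩
  P={0,4,5}:  v_{0} + v_{4} + v_{5} = v_{1}  so sig = ⟨3 | 1⟩
  P={3,4,5,10}:  v_{3} + v_{4} + v_{5} + v_{10} = v_{7}  so sig = ⟨4 | 1⟩
  P={3,4,6,10}:  v_{3} + v_{4} + v_{6} + v_{10} = v_{8}  so sig = ⟨4 | 1⟩

Signatures (|P|; sorted positive RHS coefficients), sorted:
    ⟨2 | 0⟩
    ⟨2 | 0⟩
    ⟨2 | 0⟩
    ⟨2 | 1⟩
    ⟨2 | 1 1⟩
    ⟨2 | 1 1⟩
    ⟨2 | 1 1⟩
    ⟨2 | 1 1 1⟩
    ⟨2 | 1 1 1⟩
    ⟨2 | 1 1 1⟩
    ⟨2 | 1 1 1⟩
    ⟨2 | 1 1 1⟩
    ⟨2 | 1 1 1⟩
    ⟨2 | 1 1 2⟩
    ⟨2 | 1 1 2⟩
    ⟨2 | 1 2⟩
    ⟨2 | 1 2 2⟩
    ⟨2 | 2 2 2⟩
    ⟨3 | 1⟩
    ⟨4 | 1⟩
    ⟨4 | 1⟩


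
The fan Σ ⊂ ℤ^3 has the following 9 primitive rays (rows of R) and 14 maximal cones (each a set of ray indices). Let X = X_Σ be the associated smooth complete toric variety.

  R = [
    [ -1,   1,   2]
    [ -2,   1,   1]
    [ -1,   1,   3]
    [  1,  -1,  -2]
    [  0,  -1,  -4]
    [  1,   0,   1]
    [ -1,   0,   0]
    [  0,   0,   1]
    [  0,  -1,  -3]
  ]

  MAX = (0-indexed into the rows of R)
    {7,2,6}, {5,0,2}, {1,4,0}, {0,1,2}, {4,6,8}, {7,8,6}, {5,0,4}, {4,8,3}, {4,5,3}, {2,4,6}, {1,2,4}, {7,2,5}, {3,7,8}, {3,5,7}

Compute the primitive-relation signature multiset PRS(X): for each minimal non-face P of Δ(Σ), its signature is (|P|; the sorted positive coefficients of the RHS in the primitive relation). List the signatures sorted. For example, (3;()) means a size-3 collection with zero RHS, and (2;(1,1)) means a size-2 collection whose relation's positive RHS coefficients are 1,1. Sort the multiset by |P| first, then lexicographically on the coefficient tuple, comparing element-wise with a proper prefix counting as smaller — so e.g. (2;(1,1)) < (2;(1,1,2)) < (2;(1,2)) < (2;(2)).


Σ has 17 primitive collections:

  • {0,3}:  v_{0} + v_{3} = 0  ⟹  sig = (2;())
  • {0,7}:  v_{0} + v_{7} = v_{2}  ⟹  sig = (2;(1))
  • {1,5}:  v_{1} + v_{5} = v_{0}  ⟹  sig = (2;(1))
  • {2,3}:  v_{2} + v_{3} = v_{7}  ⟹  sig = (2;(1))
  • {2,8}:  v_{2} + v_{8} = v_{6}  ⟹  sig = (2;(1))
  • {4,7}:  v_{4} + v_{7} = v_{8}  ⟹  sig = (2;(1))
  • {5,6}:  v_{5} + v_{6} = v_{7}  ⟹  sig = (2;(1))
  • {5,8}:  v_{5} + v_{8} = v_{3}  ⟹  sig = (2;(1))
  • {0,8}:  v_{0} + v_{8} = v_{2} + v_{4}  ⟹  sig = (2;(1,1))
  • {1,3}:  v_{1} + v_{3} = v_{2} + v_{4}  ⟹  sig = (2;(1,1))
  • {3,6}:  v_{3} + v_{6} = v_{7} + v_{8}  ⟹  sig = (2;(1,1))
  • {0,6}:  v_{0} + v_{6} = 2·v_{2} + v_{4}  ⟹  sig = (2;(1,2))
  • {1,7}:  v_{1} + v_{7} = 2·v_{2} + v_{4}  ⟹  sig = (2;(1,2))
  • {1,8}:  v_{1} + v_{8} = 2·v_{2} + 2·v_{4}  ⟹  sig = (2;(2,2))
  • {1,6}:  v_{1} + v_{6} = 3·v_{2} + 2·v_{4}  ⟹  sig = (2;(2,3))
  • {2,4,5}:  v_{2} + v_{4} + v_{5} = 0  ⟹  sig = (3;())
  • {0,2,4}:  v_{0} + v_{2} + v_{4} = v_{1}  ⟹  sig = (3;(1))

Sorted signature multiset PRS(X):
    |P|=2: 15 collections, coeffs (), (1), (1), (1), (1), (1), (1), (1), (1,1), (1,1), (1,1), (1,2), (1,2), (2,2), (2,3)
    |P|=3: 2 collections, coeffs (), (1)


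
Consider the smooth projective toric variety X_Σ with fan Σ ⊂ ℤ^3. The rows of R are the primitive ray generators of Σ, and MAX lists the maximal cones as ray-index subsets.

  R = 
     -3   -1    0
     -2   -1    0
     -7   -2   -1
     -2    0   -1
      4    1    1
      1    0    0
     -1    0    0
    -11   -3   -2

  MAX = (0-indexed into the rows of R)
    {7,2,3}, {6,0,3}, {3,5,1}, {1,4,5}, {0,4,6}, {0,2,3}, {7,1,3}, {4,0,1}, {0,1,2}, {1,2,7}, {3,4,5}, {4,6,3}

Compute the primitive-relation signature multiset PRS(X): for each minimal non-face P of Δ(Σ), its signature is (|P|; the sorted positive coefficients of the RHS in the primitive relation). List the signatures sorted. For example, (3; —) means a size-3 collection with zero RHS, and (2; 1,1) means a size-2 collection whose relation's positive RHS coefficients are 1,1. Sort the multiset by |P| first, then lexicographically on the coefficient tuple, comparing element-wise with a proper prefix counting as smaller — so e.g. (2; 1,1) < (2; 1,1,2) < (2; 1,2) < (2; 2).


Minimal non-faces — 14 found among 8 rays, 12 max cones:

  • {5,6}:  v_{5} + v_{6} = 0 — sig = (2; —)
  • {0,5}:  v_{0} + v_{5} = v_{1} — sig = (2; 1)
  • {1,6}:  v_{1} + v_{6} = v_{0} — sig = (2; 1)
  • {2,4}:  v_{2} + v_{4} = v_{0} — sig = (2; 1)
  • {4,7}:  v_{4} + v_{7} = v_{2} — sig = (2; 1)
  • {6,7}:  v_{6} + v_{7} = v_{0} + v_{2} + v_{3} — sig = (2; 1,1,1)
  • {2,5}:  v_{2} + v_{5} = 2·v_{1} + v_{3} — sig = (2; 1,2)
  • {2,6}:  v_{2} + v_{6} = 2·v_{0} + v_{3} — sig = (2; 1,2)
  • {0,7}:  v_{0} + v_{7} = 2·v_{2} — sig = (2; 2)
  • {5,7}:  v_{5} + v_{7} = 3·v_{1} + 2·v_{3} — sig = (2; 2,3)
  • {1,3,4}:  v_{1} + v_{3} + v_{4} = 0 — sig = (3; —)
  • {0,1,3}:  v_{0} + v_{1} + v_{3} = v_{2} — sig = (3; 1)
  • {0,3,4}:  v_{0} + v_{3} + v_{4} = v_{6} — sig = (3; 1)
  • {1,2,3}:  v_{1} + v_{2} + v_{3} = v_{7} — sig = (3; 1)

Sorted signature multiset PRS(X):
[(2; —), (2; 1), (2; 1), (2; 1), (2; 1), (2; 1,1,1), (2; 1,2), (2; 1,2), (2; 2), (2; 2,3), (3; —), (3; 1), (3; 1), (3; 1)]
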